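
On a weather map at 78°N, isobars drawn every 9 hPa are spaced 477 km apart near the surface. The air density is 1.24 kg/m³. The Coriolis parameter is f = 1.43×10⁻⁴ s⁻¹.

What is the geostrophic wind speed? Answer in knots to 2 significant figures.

Pressure gradient: |∂P/∂n| = 900 Pa / 477000 m = 1.89×10⁻³ Pa/m
Geostrophic balance (pressure-gradient force = Coriolis force):
V_g = (1/(fρ)) |∂P/∂n| = 1.89×10⁻³ / (1.43×10⁻⁴ × 1.24) = 10.6 m/s
Converting: 10.6 m/s × 1.944 = 21 knots

21 knots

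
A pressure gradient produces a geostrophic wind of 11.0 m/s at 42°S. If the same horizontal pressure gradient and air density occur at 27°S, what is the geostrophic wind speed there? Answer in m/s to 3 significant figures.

With the same pressure gradient and density, V_g ∝ 1/f ∝ 1/sin φ.
V₂ = V₁ · sin φ₁ / sin φ₂ = 11.0 × sin 42° / sin 27°
V₂ = 11.0 × 0.6691/0.4540 = 16.2 m/s

16.2 m/s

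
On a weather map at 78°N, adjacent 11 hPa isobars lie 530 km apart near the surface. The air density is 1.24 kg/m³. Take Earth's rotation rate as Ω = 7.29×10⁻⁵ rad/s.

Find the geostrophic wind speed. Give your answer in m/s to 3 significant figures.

11.7 m/s

Coriolis parameter at 78°N:
f = 2Ω sin φ = 2 × 7.29×10⁻⁵ × sin 78° = 1.43×10⁻⁴ s⁻¹
Pressure gradient: |∂P/∂n| = 1100 Pa / 530000 m = 2.08×10⁻³ Pa/m
Geostrophic balance (pressure-gradient force = Coriolis force):
V_g = (1/(fρ)) |∂P/∂n| = 2.08×10⁻³ / (1.43×10⁻⁴ × 1.24) = 11.7 m/s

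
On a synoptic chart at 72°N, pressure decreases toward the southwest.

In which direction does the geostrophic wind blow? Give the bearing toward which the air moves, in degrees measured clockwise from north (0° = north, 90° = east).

The pressure-gradient force points toward the southwest (bearing 225°).
Geostrophic balance: in the Northern Hemisphere the Coriolis force deflects motion to the right, so the geostrophic wind blows 90° to the right of the pressure-gradient force (low pressure on the left).
Rotating 225° by 90° clockwise gives 315° — the wind blows toward the northwest.

315°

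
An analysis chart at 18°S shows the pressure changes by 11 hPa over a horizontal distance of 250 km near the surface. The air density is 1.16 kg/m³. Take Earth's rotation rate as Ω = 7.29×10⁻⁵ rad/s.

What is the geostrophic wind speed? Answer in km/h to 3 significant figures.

303 km/h

Coriolis parameter at 18°S:
f = 2Ω sin φ = 2 × 7.29×10⁻⁵ × sin 18° = 4.51×10⁻⁵ s⁻¹
Pressure gradient: |∂P/∂n| = 1100 Pa / 250000 m = 4.40×10⁻³ Pa/m
Geostrophic balance (pressure-gradient force = Coriolis force):
V_g = (1/(fρ)) |∂P/∂n| = 4.40×10⁻³ / (4.51×10⁻⁵ × 1.16) = 84.2 m/s
Converting: 84.2 m/s × 3.6 = 303 km/h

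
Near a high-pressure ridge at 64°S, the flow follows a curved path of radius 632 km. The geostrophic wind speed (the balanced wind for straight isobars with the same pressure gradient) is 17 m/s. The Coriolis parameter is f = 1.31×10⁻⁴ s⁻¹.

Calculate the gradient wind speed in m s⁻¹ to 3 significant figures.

Around a high, pressure-gradient force acts outward with centrifugal, so Coriolis balances both:
fV = (1/ρ)|∂P/∂n| + V²/R  →  V² − fR·V + fR·V_g = 0
With fR = 1.31×10⁻⁴ × 632×10³ m = 82.8 m/s:
V = [fR − √((fR)² − 4 fR V_g)]/2 = [82.8 − √(82.8² − 4×82.8×17)]/2 = 23.9 m/s
Supergeostrophic (V > V_g = 17 m/s), as expected around a high.

23.9 m s⁻¹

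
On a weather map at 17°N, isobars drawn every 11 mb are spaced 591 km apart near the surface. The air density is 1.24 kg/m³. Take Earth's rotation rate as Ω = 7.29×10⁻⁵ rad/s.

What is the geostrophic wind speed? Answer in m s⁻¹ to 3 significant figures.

35.2 m s⁻¹

Coriolis parameter at 17°N:
f = 2Ω sin φ = 2 × 7.29×10⁻⁵ × sin 17° = 4.26×10⁻⁵ s⁻¹
Pressure gradient: |∂P/∂n| = 1100 Pa / 591000 m = 1.86×10⁻³ Pa/m
Geostrophic balance (pressure-gradient force = Coriolis force):
V_g = (1/(fρ)) |∂P/∂n| = 1.86×10⁻³ / (4.26×10⁻⁵ × 1.24) = 35.2 m/s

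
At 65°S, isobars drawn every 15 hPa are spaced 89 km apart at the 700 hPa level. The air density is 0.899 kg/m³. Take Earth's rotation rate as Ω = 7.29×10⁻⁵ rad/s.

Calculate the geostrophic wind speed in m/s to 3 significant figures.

Coriolis parameter at 65°S:
f = 2Ω sin φ = 2 × 7.29×10⁻⁵ × sin 65° = 1.32×10⁻⁴ s⁻¹
Pressure gradient: |∂P/∂n| = 1500 Pa / 89000 m = 1.69×10⁻² Pa/m
Geostrophic balance (pressure-gradient force = Coriolis force):
V_g = (1/(fρ)) |∂P/∂n| = 1.69×10⁻² / (1.32×10⁻⁴ × 0.899) = 142 m/s

142 m/s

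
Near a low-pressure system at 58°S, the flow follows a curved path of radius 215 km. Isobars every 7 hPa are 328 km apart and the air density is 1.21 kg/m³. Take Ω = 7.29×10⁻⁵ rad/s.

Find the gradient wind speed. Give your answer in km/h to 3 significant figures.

Coriolis parameter at 58°S:
f = 2Ω sin φ = 2 × 7.29×10⁻⁵ × sin 58° = 1.24×10⁻⁴ s⁻¹
Pressure gradient: |∂P/∂n| = 700 Pa / 328000 m = 2.13×10⁻³ Pa/m
Geostrophic speed: V_g = |∂P/∂n|/(fρ) = 2.13×10⁻³/(1.24×10⁻⁴ × 1.21) = 14.3 m/s
Around a low, centrifugal force acts outward with Coriolis, so pressure-gradient force balances both:
(1/ρ)|∂P/∂n| = fV + V²/R  →  V² + fR·V − fR·V_g = 0
With fR = 1.24×10⁻⁴ × 215×10³ m = 26.6 m/s:
V = [−fR + √((fR)² + 4 fR V_g)]/2 = [−26.6 + √(26.6² + 4×26.6×14.3)]/2 = 10.3 m/s
Subgeostrophic (V < V_g = 14.3 m/s), as expected around a low.
Converting: 10.3 m/s × 3.6 = 37.0 km/h

37.0 km/h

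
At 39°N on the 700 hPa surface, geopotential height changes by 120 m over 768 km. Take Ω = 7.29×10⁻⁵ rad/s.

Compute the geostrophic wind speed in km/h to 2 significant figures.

60 km/h

Coriolis parameter at 39°N:
f = 2Ω sin φ = 2 × 7.29×10⁻⁵ × sin 39° = 9.18×10⁻⁵ s⁻¹
Height gradient: |∂Z/∂n| = 120 m / 768000 m = 1.56×10⁻⁴
On a pressure surface, geostrophic balance gives V_g = (g/f)|∂Z/∂n|:
V_g = 9.81 × 1.56×10⁻⁴ / 9.18×10⁻⁵ = 16.7 m/s
Converting: 16.7 m/s × 3.6 = 60 km/h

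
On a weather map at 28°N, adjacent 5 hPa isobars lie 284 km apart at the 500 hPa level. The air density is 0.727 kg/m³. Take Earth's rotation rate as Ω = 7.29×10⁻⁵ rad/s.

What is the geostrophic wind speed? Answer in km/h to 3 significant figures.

127 km/h

Coriolis parameter at 28°N:
f = 2Ω sin φ = 2 × 7.29×10⁻⁵ × sin 28° = 6.84×10⁻⁵ s⁻¹
Pressure gradient: |∂P/∂n| = 500 Pa / 284000 m = 1.76×10⁻³ Pa/m
Geostrophic balance (pressure-gradient force = Coriolis force):
V_g = (1/(fρ)) |∂P/∂n| = 1.76×10⁻³ / (6.84×10⁻⁵ × 0.727) = 35.4 m/s
Converting: 35.4 m/s × 3.6 = 127 km/h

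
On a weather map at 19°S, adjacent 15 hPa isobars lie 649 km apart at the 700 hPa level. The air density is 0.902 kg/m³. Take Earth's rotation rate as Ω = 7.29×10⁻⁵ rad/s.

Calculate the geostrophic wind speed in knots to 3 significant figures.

Coriolis parameter at 19°S:
f = 2Ω sin φ = 2 × 7.29×10⁻⁵ × sin 19° = 4.75×10⁻⁵ s⁻¹
Pressure gradient: |∂P/∂n| = 1500 Pa / 649000 m = 2.31×10⁻³ Pa/m
Geostrophic balance (pressure-gradient force = Coriolis force):
V_g = (1/(fρ)) |∂P/∂n| = 2.31×10⁻³ / (4.75×10⁻⁵ × 0.902) = 54.0 m/s
Converting: 54.0 m/s × 1.944 = 105 knots

105 knots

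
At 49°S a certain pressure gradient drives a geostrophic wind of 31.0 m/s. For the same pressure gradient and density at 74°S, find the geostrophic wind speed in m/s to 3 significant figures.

With the same pressure gradient and density, V_g ∝ 1/f ∝ 1/sin φ.
V₂ = V₁ · sin φ₁ / sin φ₂ = 31.0 × sin 49° / sin 74°
V₂ = 31.0 × 0.7547/0.9613 = 24.3 m/s

24.3 m/s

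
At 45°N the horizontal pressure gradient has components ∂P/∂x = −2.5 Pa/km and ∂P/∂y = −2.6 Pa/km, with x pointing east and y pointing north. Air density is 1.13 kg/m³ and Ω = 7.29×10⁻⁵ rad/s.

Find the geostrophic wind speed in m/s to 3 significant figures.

Coriolis parameter at 45°N:
f = 2Ω sin φ = 2 × 7.29×10⁻⁵ × sin 45° = 1.03×10⁻⁴ s⁻¹
Component geostrophic relations (x east, y north):
u_g = −(1/(fρ)) ∂P/∂y,  v_g = (1/(fρ)) ∂P/∂x
u_g = −(−2.6×10⁻³)/(1.03×10⁻⁴ × 1.13) = 22.3 m/s;  v_g = (−2.5×10⁻³)/(1.03×10⁻⁴ × 1.13) = −21.5 m/s
|V_g| = √(u_g² + v_g²) = 31.0 m/s

31.0 m/s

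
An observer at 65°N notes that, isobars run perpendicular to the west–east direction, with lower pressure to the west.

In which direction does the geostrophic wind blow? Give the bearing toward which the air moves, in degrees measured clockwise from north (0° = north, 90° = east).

000°

The pressure-gradient force points toward the west (bearing 270°).
Geostrophic balance: in the Northern Hemisphere the Coriolis force deflects motion to the right, so the geostrophic wind blows 90° to the right of the pressure-gradient force (low pressure on the left).
Rotating 270° by 90° clockwise gives 000° — the wind blows toward the north.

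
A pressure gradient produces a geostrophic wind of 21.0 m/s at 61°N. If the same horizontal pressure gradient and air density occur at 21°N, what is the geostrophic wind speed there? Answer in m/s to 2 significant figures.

With the same pressure gradient and density, V_g ∝ 1/f ∝ 1/sin φ.
V₂ = V₁ · sin φ₁ / sin φ₂ = 21.0 × sin 61° / sin 21°
V₂ = 21.0 × 0.8746/0.3584 = 51 m/s

51 m/s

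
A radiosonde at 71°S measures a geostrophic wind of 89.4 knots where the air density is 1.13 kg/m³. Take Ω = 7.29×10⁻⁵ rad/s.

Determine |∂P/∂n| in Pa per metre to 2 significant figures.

Coriolis parameter at 71°S:
f = 2Ω sin φ = 2 × 7.29×10⁻⁵ × sin 71° = 1.38×10⁻⁴ s⁻¹
Wind speed in SI: 89.4 knots = 46.0 m/s
Geostrophic balance rearranged: |∂P/∂n| = f ρ V_g
|∂P/∂n| = 1.38×10⁻⁴ × 1.13 × 46.0 = 7.16×10⁻³ Pa/m

7.2×10⁻³ Pa/m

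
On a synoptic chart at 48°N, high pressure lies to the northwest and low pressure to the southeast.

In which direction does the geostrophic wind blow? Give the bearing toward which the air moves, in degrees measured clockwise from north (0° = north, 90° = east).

225°

The pressure-gradient force points toward the southeast (bearing 135°).
Geostrophic balance: in the Northern Hemisphere the Coriolis force deflects motion to the right, so the geostrophic wind blows 90° to the right of the pressure-gradient force (low pressure on the left).
Rotating 135° by 90° clockwise gives 225° — the wind blows toward the southwest.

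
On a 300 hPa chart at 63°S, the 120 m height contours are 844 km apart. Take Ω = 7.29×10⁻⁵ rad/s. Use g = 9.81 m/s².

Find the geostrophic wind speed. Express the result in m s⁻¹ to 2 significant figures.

Coriolis parameter at 63°S:
f = 2Ω sin φ = 2 × 7.29×10⁻⁵ × sin 63° = 1.30×10⁻⁴ s⁻¹
Height gradient: |∂Z/∂n| = 120 m / 844000 m = 1.42×10⁻⁴
On a pressure surface, geostrophic balance gives V_g = (g/f)|∂Z/∂n|:
V_g = 9.81 × 1.42×10⁻⁴ / 1.30×10⁻⁴ = 10.7 m/s

11 m s⁻¹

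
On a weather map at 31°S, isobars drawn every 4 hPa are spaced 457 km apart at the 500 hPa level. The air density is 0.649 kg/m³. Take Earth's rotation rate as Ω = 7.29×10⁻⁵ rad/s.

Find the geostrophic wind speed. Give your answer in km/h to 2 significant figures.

65 km/h

Coriolis parameter at 31°S:
f = 2Ω sin φ = 2 × 7.29×10⁻⁵ × sin 31° = 7.51×10⁻⁵ s⁻¹
Pressure gradient: |∂P/∂n| = 400 Pa / 457000 m = 8.75×10⁻⁴ Pa/m
Geostrophic balance (pressure-gradient force = Coriolis force):
V_g = (1/(fρ)) |∂P/∂n| = 8.75×10⁻⁴ / (7.51×10⁻⁵ × 0.649) = 18.0 m/s
Converting: 18.0 m/s × 3.6 = 65 km/h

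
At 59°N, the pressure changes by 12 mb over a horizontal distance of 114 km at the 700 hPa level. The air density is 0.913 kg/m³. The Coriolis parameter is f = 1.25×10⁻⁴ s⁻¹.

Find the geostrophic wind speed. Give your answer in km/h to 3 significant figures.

Pressure gradient: |∂P/∂n| = 1200 Pa / 114000 m = 1.05×10⁻² Pa/m
Geostrophic balance (pressure-gradient force = Coriolis force):
V_g = (1/(fρ)) |∂P/∂n| = 1.05×10⁻² / (1.25×10⁻⁴ × 0.913) = 92.2 m/s
Converting: 92.2 m/s × 3.6 = 332 km/h

332 km/h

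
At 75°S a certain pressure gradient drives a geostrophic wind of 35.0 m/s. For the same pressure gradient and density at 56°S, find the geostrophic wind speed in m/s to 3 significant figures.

With the same pressure gradient and density, V_g ∝ 1/f ∝ 1/sin φ.
V₂ = V₁ · sin φ₁ / sin φ₂ = 35.0 × sin 75° / sin 56°
V₂ = 35.0 × 0.9659/0.8290 = 40.8 m/s

40.8 m/s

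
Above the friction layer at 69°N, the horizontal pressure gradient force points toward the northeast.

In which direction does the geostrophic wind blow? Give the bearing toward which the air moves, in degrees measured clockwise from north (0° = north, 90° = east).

135°

The pressure-gradient force points toward the northeast (bearing 045°).
Geostrophic balance: in the Northern Hemisphere the Coriolis force deflects motion to the right, so the geostrophic wind blows 90° to the right of the pressure-gradient force (low pressure on the left).
Rotating 045° by 90° clockwise gives 135° — the wind blows toward the southeast.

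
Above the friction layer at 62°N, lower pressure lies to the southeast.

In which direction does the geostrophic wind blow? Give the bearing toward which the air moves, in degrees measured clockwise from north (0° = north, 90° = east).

225°

The pressure-gradient force points toward the southeast (bearing 135°).
Geostrophic balance: in the Northern Hemisphere the Coriolis force deflects motion to the right, so the geostrophic wind blows 90° to the right of the pressure-gradient force (low pressure on the left).
Rotating 135° by 90° clockwise gives 225° — the wind blows toward the southwest.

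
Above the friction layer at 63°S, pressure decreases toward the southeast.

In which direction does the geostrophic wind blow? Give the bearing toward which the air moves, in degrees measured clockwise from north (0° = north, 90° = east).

045°

The pressure-gradient force points toward the southeast (bearing 135°).
Geostrophic balance: in the Southern Hemisphere the Coriolis force deflects motion to the left, so the geostrophic wind blows 90° to the left of the pressure-gradient force (low pressure on the right).
Rotating 135° by 90° counterclockwise gives 045° — the wind blows toward the northeast.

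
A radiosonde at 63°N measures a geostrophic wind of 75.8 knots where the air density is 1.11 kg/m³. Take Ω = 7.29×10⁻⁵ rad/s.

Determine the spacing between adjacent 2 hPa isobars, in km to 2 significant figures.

Coriolis parameter at 63°N:
f = 2Ω sin φ = 2 × 7.29×10⁻⁵ × sin 63° = 1.30×10⁻⁴ s⁻¹
Wind speed in SI: 75.8 knots = 39.0 m/s
Geostrophic balance rearranged: |∂P/∂n| = f ρ V_g
|∂P/∂n| = 1.30×10⁻⁴ × 1.11 × 39.0 = 5.62×10⁻³ Pa/m
Isobar spacing: Δn = ΔP/|∂P/∂n| = 200 Pa / 5.62×10⁻³ Pa/m = 35568 m ≈ 36 km

36 km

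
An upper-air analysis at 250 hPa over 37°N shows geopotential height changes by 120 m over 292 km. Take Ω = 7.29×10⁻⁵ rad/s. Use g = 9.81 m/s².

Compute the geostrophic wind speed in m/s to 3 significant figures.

45.9 m/s

Coriolis parameter at 37°N:
f = 2Ω sin φ = 2 × 7.29×10⁻⁵ × sin 37° = 8.77×10⁻⁵ s⁻¹
Height gradient: |∂Z/∂n| = 120 m / 292000 m = 4.11×10⁻⁴
On a pressure surface, geostrophic balance gives V_g = (g/f)|∂Z/∂n|:
V_g = 9.81 × 4.11×10⁻⁴ / 8.77×10⁻⁵ = 45.9 m/s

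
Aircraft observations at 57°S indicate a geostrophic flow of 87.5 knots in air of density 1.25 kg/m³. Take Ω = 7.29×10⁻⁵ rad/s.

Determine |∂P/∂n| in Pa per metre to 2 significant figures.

Coriolis parameter at 57°S:
f = 2Ω sin φ = 2 × 7.29×10⁻⁵ × sin 57° = 1.22×10⁻⁴ s⁻¹
Wind speed in SI: 87.5 knots = 45.0 m/s
Geostrophic balance rearranged: |∂P/∂n| = f ρ V_g
|∂P/∂n| = 1.22×10⁻⁴ × 1.25 × 45.0 = 6.88×10⁻³ Pa/m

6.9×10⁻³ Pa/m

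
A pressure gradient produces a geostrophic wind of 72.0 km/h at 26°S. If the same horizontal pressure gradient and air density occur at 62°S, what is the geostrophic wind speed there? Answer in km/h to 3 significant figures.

With the same pressure gradient and density, V_g ∝ 1/f ∝ 1/sin φ.
V₂ = V₁ · sin φ₁ / sin φ₂ = 72.0 × sin 26° / sin 62°
V₂ = 72.0 × 0.4384/0.8829 = 35.7 km/h

35.7 km/h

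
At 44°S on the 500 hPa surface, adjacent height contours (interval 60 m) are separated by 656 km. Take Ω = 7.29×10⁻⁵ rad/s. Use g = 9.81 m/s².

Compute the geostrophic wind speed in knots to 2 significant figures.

Coriolis parameter at 44°S:
f = 2Ω sin φ = 2 × 7.29×10⁻⁵ × sin 44° = 1.01×10⁻⁴ s⁻¹
Height gradient: |∂Z/∂n| = 60 m / 656000 m = 9.15×10⁻⁵
On a pressure surface, geostrophic balance gives V_g = (g/f)|∂Z/∂n|:
V_g = 9.81 × 9.15×10⁻⁵ / 1.01×10⁻⁴ = 8.86 m/s
Converting: 8.86 m/s × 1.944 = 17 knots

17 knots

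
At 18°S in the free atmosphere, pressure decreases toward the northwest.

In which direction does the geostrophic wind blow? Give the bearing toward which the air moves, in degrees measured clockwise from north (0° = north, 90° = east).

225°

The pressure-gradient force points toward the northwest (bearing 315°).
Geostrophic balance: in the Southern Hemisphere the Coriolis force deflects motion to the left, so the geostrophic wind blows 90° to the left of the pressure-gradient force (low pressure on the right).
Rotating 315° by 90° counterclockwise gives 225° — the wind blows toward the southwest.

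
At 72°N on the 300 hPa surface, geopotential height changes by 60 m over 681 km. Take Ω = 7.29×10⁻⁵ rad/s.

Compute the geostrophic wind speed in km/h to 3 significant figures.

22.4 km/h

Coriolis parameter at 72°N:
f = 2Ω sin φ = 2 × 7.29×10⁻⁵ × sin 72° = 1.39×10⁻⁴ s⁻¹
Height gradient: |∂Z/∂n| = 60 m / 681000 m = 8.81×10⁻⁵
On a pressure surface, geostrophic balance gives V_g = (g/f)|∂Z/∂n|:
V_g = 9.81 × 8.81×10⁻⁵ / 1.39×10⁻⁴ = 6.23 m/s
Converting: 6.23 m/s × 3.6 = 22.4 km/h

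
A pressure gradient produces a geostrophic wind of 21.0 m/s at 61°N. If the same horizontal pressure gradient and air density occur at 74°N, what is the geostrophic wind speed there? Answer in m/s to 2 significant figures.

With the same pressure gradient and density, V_g ∝ 1/f ∝ 1/sin φ.
V₂ = V₁ · sin φ₁ / sin φ₂ = 21.0 × sin 61° / sin 74°
V₂ = 21.0 × 0.8746/0.9613 = 19 m/s

19 m/s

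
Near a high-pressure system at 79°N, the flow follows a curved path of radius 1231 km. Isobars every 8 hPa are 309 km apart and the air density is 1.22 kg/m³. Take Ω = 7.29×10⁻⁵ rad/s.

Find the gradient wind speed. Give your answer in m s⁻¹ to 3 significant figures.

16.3 m s⁻¹

Coriolis parameter at 79°N:
f = 2Ω sin φ = 2 × 7.29×10⁻⁵ × sin 79° = 1.43×10⁻⁴ s⁻¹
Pressure gradient: |∂P/∂n| = 800 Pa / 309000 m = 2.59×10⁻³ Pa/m
Geostrophic speed: V_g = |∂P/∂n|/(fρ) = 2.59×10⁻³/(1.43×10⁻⁴ × 1.22) = 14.8 m/s
Around a high, pressure-gradient force acts outward with centrifugal, so Coriolis balances both:
fV = (1/ρ)|∂P/∂n| + V²/R  →  V² − fR·V + fR·V_g = 0
With fR = 1.43×10⁻⁴ × 1231×10³ m = 176 m/s:
V = [fR − √((fR)² − 4 fR V_g)]/2 = [176 − √(176² − 4×176×14.8)]/2 = 16.3 m/s
Supergeostrophic (V > V_g = 14.8 m/s), as expected around a high.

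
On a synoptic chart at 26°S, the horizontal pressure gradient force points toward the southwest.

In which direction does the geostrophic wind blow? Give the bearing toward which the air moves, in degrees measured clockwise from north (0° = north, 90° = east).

The pressure-gradient force points toward the southwest (bearing 225°).
Geostrophic balance: in the Southern Hemisphere the Coriolis force deflects motion to the left, so the geostrophic wind blows 90° to the left of the pressure-gradient force (low pressure on the right).
Rotating 225° by 90° counterclockwise gives 135° — the wind blows toward the southeast.

135°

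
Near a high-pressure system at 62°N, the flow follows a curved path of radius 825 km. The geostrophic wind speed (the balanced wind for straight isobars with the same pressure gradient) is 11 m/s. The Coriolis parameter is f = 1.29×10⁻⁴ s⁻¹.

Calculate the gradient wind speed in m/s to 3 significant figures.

Around a high, pressure-gradient force acts outward with centrifugal, so Coriolis balances both:
fV = (1/ρ)|∂P/∂n| + V²/R  →  V² − fR·V + fR·V_g = 0
With fR = 1.29×10⁻⁴ × 825×10³ m = 106 m/s:
V = [fR − √((fR)² − 4 fR V_g)]/2 = [106 − √(106² − 4×106×11)]/2 = 12.5 m/s
Supergeostrophic (V > V_g = 11 m/s), as expected around a high.

12.5 m/s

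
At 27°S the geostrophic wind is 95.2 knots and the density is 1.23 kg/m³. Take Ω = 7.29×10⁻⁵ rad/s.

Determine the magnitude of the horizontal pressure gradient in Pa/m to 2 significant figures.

Coriolis parameter at 27°S:
f = 2Ω sin φ = 2 × 7.29×10⁻⁵ × sin 27° = 6.62×10⁻⁵ s⁻¹
Wind speed in SI: 95.2 knots = 49.0 m/s
Geostrophic balance rearranged: |∂P/∂n| = f ρ V_g
|∂P/∂n| = 6.62×10⁻⁵ × 1.23 × 49.0 = 3.99×10⁻³ Pa/m

4.0×10⁻³ Pa/m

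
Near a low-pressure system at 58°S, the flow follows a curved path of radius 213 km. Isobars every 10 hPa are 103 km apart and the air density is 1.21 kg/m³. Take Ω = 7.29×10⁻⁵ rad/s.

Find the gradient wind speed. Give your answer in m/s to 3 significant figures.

30.2 m/s

Coriolis parameter at 58°S:
f = 2Ω sin φ = 2 × 7.29×10⁻⁵ × sin 58° = 1.24×10⁻⁴ s⁻¹
Pressure gradient: |∂P/∂n| = 1000 Pa / 103000 m = 9.71×10⁻³ Pa/m
Geostrophic speed: V_g = |∂P/∂n|/(fρ) = 9.71×10⁻³/(1.24×10⁻⁴ × 1.21) = 64.9 m/s
Around a low, centrifugal force acts outward with Coriolis, so pressure-gradient force balances both:
(1/ρ)|∂P/∂n| = fV + V²/R  →  V² + fR·V − fR·V_g = 0
With fR = 1.24×10⁻⁴ × 213×10³ m = 26.3 m/s:
V = [−fR + √((fR)² + 4 fR V_g)]/2 = [−26.3 + √(26.3² + 4×26.3×64.9)]/2 = 30.2 m/s
Subgeostrophic (V < V_g = 64.9 m/s), as expected around a low.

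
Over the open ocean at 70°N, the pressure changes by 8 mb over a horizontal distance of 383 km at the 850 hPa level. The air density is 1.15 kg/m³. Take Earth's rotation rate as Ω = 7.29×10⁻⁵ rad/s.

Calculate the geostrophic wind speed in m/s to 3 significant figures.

13.3 m/s

Coriolis parameter at 70°N:
f = 2Ω sin φ = 2 × 7.29×10⁻⁵ × sin 70° = 1.37×10⁻⁴ s⁻¹
Pressure gradient: |∂P/∂n| = 800 Pa / 383000 m = 2.09×10⁻³ Pa/m
Geostrophic balance (pressure-gradient force = Coriolis force):
V_g = (1/(fρ)) |∂P/∂n| = 2.09×10⁻³ / (1.37×10⁻⁴ × 1.15) = 13.3 m/s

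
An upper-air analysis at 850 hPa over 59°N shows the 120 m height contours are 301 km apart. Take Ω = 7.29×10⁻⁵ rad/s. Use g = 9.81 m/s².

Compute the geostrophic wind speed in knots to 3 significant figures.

Coriolis parameter at 59°N:
f = 2Ω sin φ = 2 × 7.29×10⁻⁵ × sin 59° = 1.25×10⁻⁴ s⁻¹
Height gradient: |∂Z/∂n| = 120 m / 301000 m = 3.99×10⁻⁴
On a pressure surface, geostrophic balance gives V_g = (g/f)|∂Z/∂n|:
V_g = 9.81 × 3.99×10⁻⁴ / 1.25×10⁻⁴ = 31.3 m/s
Converting: 31.3 m/s × 1.944 = 60.8 knots

60.8 knots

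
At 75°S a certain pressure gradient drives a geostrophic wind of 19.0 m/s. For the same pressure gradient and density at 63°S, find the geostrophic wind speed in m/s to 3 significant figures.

20.6 m/s

With the same pressure gradient and density, V_g ∝ 1/f ∝ 1/sin φ.
V₂ = V₁ · sin φ₁ / sin φ₂ = 19.0 × sin 75° / sin 63°
V₂ = 19.0 × 0.9659/0.8910 = 20.6 m/s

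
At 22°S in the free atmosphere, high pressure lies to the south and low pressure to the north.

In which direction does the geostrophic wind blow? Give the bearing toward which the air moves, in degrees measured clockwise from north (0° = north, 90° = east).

The pressure-gradient force points toward the north (bearing 000°).
Geostrophic balance: in the Southern Hemisphere the Coriolis force deflects motion to the left, so the geostrophic wind blows 90° to the left of the pressure-gradient force (low pressure on the right).
Rotating 000° by 90° counterclockwise gives 270° — the wind blows toward the west.

270°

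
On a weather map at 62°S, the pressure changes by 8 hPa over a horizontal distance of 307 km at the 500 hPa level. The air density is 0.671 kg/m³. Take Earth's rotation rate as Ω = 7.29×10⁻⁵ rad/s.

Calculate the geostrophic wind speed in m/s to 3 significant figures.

30.2 m/s

Coriolis parameter at 62°S:
f = 2Ω sin φ = 2 × 7.29×10⁻⁵ × sin 62° = 1.29×10⁻⁴ s⁻¹
Pressure gradient: |∂P/∂n| = 800 Pa / 307000 m = 2.61×10⁻³ Pa/m
Geostrophic balance (pressure-gradient force = Coriolis force):
V_g = (1/(fρ)) |∂P/∂n| = 2.61×10⁻³ / (1.29×10⁻⁴ × 0.671) = 30.2 m/s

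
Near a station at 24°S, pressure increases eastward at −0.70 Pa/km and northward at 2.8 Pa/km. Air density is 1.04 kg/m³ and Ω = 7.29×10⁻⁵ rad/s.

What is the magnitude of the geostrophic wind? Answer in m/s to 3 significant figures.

46.8 m/s

Coriolis parameter at 24°S:
f = 2Ω sin φ = 2 × 7.29×10⁻⁵ × sin 24° = 5.93×10⁻⁵ s⁻¹
In the Southern Hemisphere f is negative: f = −5.93×10⁻⁵ s⁻¹.
Component geostrophic relations (x east, y north):
u_g = −(1/(fρ)) ∂P/∂y,  v_g = (1/(fρ)) ∂P/∂x
u_g = −(2.8×10⁻³)/(−5.93×10⁻⁵ × 1.04) = 45.4 m/s;  v_g = (−0.70×10⁻³)/(−5.93×10⁻⁵ × 1.04) = 11.3 m/s
|V_g| = √(u_g² + v_g²) = 46.8 m/s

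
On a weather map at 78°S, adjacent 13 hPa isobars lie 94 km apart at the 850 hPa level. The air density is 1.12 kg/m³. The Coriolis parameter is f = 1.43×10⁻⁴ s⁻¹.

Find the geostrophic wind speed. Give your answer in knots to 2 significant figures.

170 knots

Pressure gradient: |∂P/∂n| = 1300 Pa / 94000 m = 1.38×10⁻² Pa/m
Geostrophic balance (pressure-gradient force = Coriolis force):
V_g = (1/(fρ)) |∂P/∂n| = 1.38×10⁻² / (1.43×10⁻⁴ × 1.12) = 86.3 m/s
Converting: 86.3 m/s × 1.944 = 170 knots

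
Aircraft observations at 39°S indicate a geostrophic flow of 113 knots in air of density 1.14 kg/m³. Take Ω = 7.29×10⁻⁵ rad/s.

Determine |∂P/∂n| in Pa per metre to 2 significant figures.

6.1×10⁻³ Pa/m

Coriolis parameter at 39°S:
f = 2Ω sin φ = 2 × 7.29×10⁻⁵ × sin 39° = 9.18×10⁻⁵ s⁻¹
Wind speed in SI: 113 knots = 58.1 m/s
Geostrophic balance rearranged: |∂P/∂n| = f ρ V_g
|∂P/∂n| = 9.18×10⁻⁵ × 1.14 × 58.1 = 6.08×10⁻³ Pa/m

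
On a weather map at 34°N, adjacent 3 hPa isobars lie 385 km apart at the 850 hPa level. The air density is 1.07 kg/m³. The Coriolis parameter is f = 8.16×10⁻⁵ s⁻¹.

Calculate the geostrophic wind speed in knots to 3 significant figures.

Pressure gradient: |∂P/∂n| = 300 Pa / 385000 m = 7.79×10⁻⁴ Pa/m
Geostrophic balance (pressure-gradient force = Coriolis force):
V_g = (1/(fρ)) |∂P/∂n| = 7.79×10⁻⁴ / (8.16×10⁻⁵ × 1.07) = 8.92 m/s
Converting: 8.92 m/s × 1.944 = 17.3 knots

17.3 knots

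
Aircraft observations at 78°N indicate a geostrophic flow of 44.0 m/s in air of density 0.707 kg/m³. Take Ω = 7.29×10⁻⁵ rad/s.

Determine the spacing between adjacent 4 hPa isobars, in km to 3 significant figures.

Coriolis parameter at 78°N:
f = 2Ω sin φ = 2 × 7.29×10⁻⁵ × sin 78° = 1.43×10⁻⁴ s⁻¹
Geostrophic balance rearranged: |∂P/∂n| = f ρ V_g
|∂P/∂n| = 1.43×10⁻⁴ × 0.707 × 44.0 = 4.44×10⁻³ Pa/m
Isobar spacing: Δn = ΔP/|∂P/∂n| = 400 Pa / 4.44×10⁻³ Pa/m = 90163 m ≈ 90.2 km

90.2 km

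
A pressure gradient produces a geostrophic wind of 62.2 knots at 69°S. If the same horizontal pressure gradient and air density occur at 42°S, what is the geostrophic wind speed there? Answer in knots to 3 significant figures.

With the same pressure gradient and density, V_g ∝ 1/f ∝ 1/sin φ.
V₂ = V₁ · sin φ₁ / sin φ₂ = 62.2 × sin 69° / sin 42°
V₂ = 62.2 × 0.9336/0.6691 = 86.8 knots

86.8 knots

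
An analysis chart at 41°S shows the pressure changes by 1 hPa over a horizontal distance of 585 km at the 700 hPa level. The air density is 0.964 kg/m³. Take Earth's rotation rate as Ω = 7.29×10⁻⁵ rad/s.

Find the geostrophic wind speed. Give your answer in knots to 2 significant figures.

Coriolis parameter at 41°S:
f = 2Ω sin φ = 2 × 7.29×10⁻⁵ × sin 41° = 9.57×10⁻⁵ s⁻¹
Pressure gradient: |∂P/∂n| = 100 Pa / 585000 m = 1.71×10⁻⁴ Pa/m
Geostrophic balance (pressure-gradient force = Coriolis force):
V_g = (1/(fρ)) |∂P/∂n| = 1.71×10⁻⁴ / (9.57×10⁻⁵ × 0.964) = 1.85 m/s
Converting: 1.85 m/s × 1.944 = 3.6 knots

3.6 knots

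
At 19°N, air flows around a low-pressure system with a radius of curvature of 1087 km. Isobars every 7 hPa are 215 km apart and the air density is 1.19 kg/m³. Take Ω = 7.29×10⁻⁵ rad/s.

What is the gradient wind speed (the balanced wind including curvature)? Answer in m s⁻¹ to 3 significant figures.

Coriolis parameter at 19°N:
f = 2Ω sin φ = 2 × 7.29×10⁻⁵ × sin 19° = 4.75×10⁻⁵ s⁻¹
Pressure gradient: |∂P/∂n| = 700 Pa / 215000 m = 3.26×10⁻³ Pa/m
Geostrophic speed: V_g = |∂P/∂n|/(fρ) = 3.26×10⁻³/(4.75×10⁻⁵ × 1.19) = 57.6 m/s
Around a low, centrifugal force acts outward with Coriolis, so pressure-gradient force balances both:
(1/ρ)|∂P/∂n| = fV + V²/R  →  V² + fR·V − fR·V_g = 0
With fR = 4.75×10⁻⁵ × 1087×10³ m = 51.6 m/s:
V = [−fR + √((fR)² + 4 fR V_g)]/2 = [−51.6 + √(51.6² + 4×51.6×57.6)]/2 = 34.5 m/s
Subgeostrophic (V < V_g = 57.6 m/s), as expected around a low.

34.5 m s⁻¹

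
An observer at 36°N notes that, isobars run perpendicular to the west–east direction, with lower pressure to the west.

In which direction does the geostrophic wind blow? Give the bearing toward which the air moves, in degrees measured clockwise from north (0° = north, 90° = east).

The pressure-gradient force points toward the west (bearing 270°).
Geostrophic balance: in the Northern Hemisphere the Coriolis force deflects motion to the right, so the geostrophic wind blows 90° to the right of the pressure-gradient force (low pressure on the left).
Rotating 270° by 90° clockwise gives 000° — the wind blows toward the north.

000°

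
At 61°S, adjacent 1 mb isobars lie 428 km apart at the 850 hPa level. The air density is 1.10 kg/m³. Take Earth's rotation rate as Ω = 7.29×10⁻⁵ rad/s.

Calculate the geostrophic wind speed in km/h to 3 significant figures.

Coriolis parameter at 61°S:
f = 2Ω sin φ = 2 × 7.29×10⁻⁵ × sin 61° = 1.28×10⁻⁴ s⁻¹
Pressure gradient: |∂P/∂n| = 100 Pa / 428000 m = 2.34×10⁻⁴ Pa/m
Geostrophic balance (pressure-gradient force = Coriolis force):
V_g = (1/(fρ)) |∂P/∂n| = 2.34×10⁻⁴ / (1.28×10⁻⁴ × 1.10) = 1.67 m/s
Converting: 1.67 m/s × 3.6 = 6.00 km/h

6.00 km/h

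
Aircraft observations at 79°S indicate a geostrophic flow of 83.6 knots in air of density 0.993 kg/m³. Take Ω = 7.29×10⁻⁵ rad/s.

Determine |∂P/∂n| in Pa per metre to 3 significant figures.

Coriolis parameter at 79°S:
f = 2Ω sin φ = 2 × 7.29×10⁻⁵ × sin 79° = 1.43×10⁻⁴ s⁻¹
Wind speed in SI: 83.6 knots = 43.0 m/s
Geostrophic balance rearranged: |∂P/∂n| = f ρ V_g
|∂P/∂n| = 1.43×10⁻⁴ × 0.993 × 43.0 = 6.11×10⁻³ Pa/m

6.11×10⁻³ Pa/m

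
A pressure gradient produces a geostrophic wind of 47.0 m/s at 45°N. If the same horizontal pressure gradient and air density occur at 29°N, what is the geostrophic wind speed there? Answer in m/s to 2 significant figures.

With the same pressure gradient and density, V_g ∝ 1/f ∝ 1/sin φ.
V₂ = V₁ · sin φ₁ / sin φ₂ = 47.0 × sin 45° / sin 29°
V₂ = 47.0 × 0.7071/0.4848 = 69 m/s

69 m/s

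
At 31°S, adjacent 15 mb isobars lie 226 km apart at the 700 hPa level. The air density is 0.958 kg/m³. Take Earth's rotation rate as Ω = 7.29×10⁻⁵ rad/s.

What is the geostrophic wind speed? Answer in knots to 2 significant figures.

Coriolis parameter at 31°S:
f = 2Ω sin φ = 2 × 7.29×10⁻⁵ × sin 31° = 7.51×10⁻⁵ s⁻¹
Pressure gradient: |∂P/∂n| = 1500 Pa / 226000 m = 6.64×10⁻³ Pa/m
Geostrophic balance (pressure-gradient force = Coriolis force):
V_g = (1/(fρ)) |∂P/∂n| = 6.64×10⁻³ / (7.51×10⁻⁵ × 0.958) = 92.3 m/s
Converting: 92.3 m/s × 1.944 = 180 knots

180 knots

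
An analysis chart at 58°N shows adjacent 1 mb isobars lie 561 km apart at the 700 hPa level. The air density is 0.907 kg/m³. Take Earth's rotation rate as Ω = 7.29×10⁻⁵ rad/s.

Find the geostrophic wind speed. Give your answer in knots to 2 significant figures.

Coriolis parameter at 58°N:
f = 2Ω sin φ = 2 × 7.29×10⁻⁵ × sin 58° = 1.24×10⁻⁴ s⁻¹
Pressure gradient: |∂P/∂n| = 100 Pa / 561000 m = 1.78×10⁻⁴ Pa/m
Geostrophic balance (pressure-gradient force = Coriolis force):
V_g = (1/(fρ)) |∂P/∂n| = 1.78×10⁻⁴ / (1.24×10⁻⁴ × 0.907) = 1.59 m/s
Converting: 1.59 m/s × 1.944 = 3.1 knots

3.1 knots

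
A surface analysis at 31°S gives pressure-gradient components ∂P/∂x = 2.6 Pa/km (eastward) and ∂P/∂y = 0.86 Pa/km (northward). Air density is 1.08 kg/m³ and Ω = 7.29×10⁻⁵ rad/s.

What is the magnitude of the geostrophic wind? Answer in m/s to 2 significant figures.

34 m/s

Coriolis parameter at 31°S:
f = 2Ω sin φ = 2 × 7.29×10⁻⁵ × sin 31° = 7.51×10⁻⁵ s⁻¹
In the Southern Hemisphere f is negative: f = −7.51×10⁻⁵ s⁻¹.
Component geostrophic relations (x east, y north):
u_g = −(1/(fρ)) ∂P/∂y,  v_g = (1/(fρ)) ∂P/∂x
u_g = −(0.86×10⁻³)/(−7.51×10⁻⁵ × 1.08) = 10.6 m/s;  v_g = (2.6×10⁻³)/(−7.51×10⁻⁵ × 1.08) = −32.1 m/s
|V_g| = √(u_g² + v_g²) = 33.8 m/s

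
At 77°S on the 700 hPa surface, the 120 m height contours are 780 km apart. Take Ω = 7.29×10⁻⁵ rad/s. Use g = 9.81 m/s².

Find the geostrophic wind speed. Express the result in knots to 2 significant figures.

21 knots

Coriolis parameter at 77°S:
f = 2Ω sin φ = 2 × 7.29×10⁻⁵ × sin 77° = 1.42×10⁻⁴ s⁻¹
Height gradient: |∂Z/∂n| = 120 m / 780000 m = 1.54×10⁻⁴
On a pressure surface, geostrophic balance gives V_g = (g/f)|∂Z/∂n|:
V_g = 9.81 × 1.54×10⁻⁴ / 1.42×10⁻⁴ = 10.6 m/s
Converting: 10.6 m/s × 1.944 = 21 knots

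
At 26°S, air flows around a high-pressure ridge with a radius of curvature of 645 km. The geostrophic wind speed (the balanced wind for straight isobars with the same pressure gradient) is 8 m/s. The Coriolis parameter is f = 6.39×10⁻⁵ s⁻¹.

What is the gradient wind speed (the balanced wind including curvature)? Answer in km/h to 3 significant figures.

Around a high, pressure-gradient force acts outward with centrifugal, so Coriolis balances both:
fV = (1/ρ)|∂P/∂n| + V²/R  →  V² − fR·V + fR·V_g = 0
With fR = 6.39×10⁻⁵ × 645×10³ m = 41.2 m/s:
V = [fR − √((fR)² − 4 fR V_g)]/2 = [41.2 − √(41.2² − 4×41.2×8)]/2 = 10.9 m/s
Supergeostrophic (V > V_g = 8 m/s), as expected around a high.
Converting: 10.9 m/s × 3.6 = 39.1 km/h

39.1 km/h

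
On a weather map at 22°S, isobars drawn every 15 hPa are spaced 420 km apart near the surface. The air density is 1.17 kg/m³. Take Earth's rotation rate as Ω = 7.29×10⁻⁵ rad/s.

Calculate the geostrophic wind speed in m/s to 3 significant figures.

Coriolis parameter at 22°S:
f = 2Ω sin φ = 2 × 7.29×10⁻⁵ × sin 22° = 5.46×10⁻⁵ s⁻¹
Pressure gradient: |∂P/∂n| = 1500 Pa / 420000 m = 3.57×10⁻³ Pa/m
Geostrophic balance (pressure-gradient force = Coriolis force):
V_g = (1/(fρ)) |∂P/∂n| = 3.57×10⁻³ / (5.46×10⁻⁵ × 1.17) = 55.9 m/s

55.9 m/s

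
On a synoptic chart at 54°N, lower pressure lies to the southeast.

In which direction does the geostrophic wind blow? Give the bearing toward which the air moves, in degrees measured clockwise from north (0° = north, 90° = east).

The pressure-gradient force points toward the southeast (bearing 135°).
Geostrophic balance: in the Northern Hemisphere the Coriolis force deflects motion to the right, so the geostrophic wind blows 90° to the right of the pressure-gradient force (low pressure on the left).
Rotating 135° by 90° clockwise gives 225° — the wind blows toward the southwest.

225°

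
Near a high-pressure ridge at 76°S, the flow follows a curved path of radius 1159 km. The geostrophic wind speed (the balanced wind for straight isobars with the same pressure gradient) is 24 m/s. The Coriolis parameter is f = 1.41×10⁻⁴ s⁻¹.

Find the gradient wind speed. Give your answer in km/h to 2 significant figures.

Around a high, pressure-gradient force acts outward with centrifugal, so Coriolis balances both:
fV = (1/ρ)|∂P/∂n| + V²/R  →  V² − fR·V + fR·V_g = 0
With fR = 1.41×10⁻⁴ × 1159×10³ m = 163 m/s:
V = [fR − √((fR)² − 4 fR V_g)]/2 = [163 − √(163² − 4×163×24)]/2 = 29.2 m/s
Supergeostrophic (V > V_g = 24 m/s), as expected around a high.
Converting: 29.2 m/s × 3.6 = 110 km/h

110 km/h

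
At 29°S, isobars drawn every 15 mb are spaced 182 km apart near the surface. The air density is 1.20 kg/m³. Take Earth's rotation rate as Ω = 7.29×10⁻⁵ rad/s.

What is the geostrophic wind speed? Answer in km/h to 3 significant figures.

Coriolis parameter at 29°S:
f = 2Ω sin φ = 2 × 7.29×10⁻⁵ × sin 29° = 7.07×10⁻⁵ s⁻¹
Pressure gradient: |∂P/∂n| = 1500 Pa / 182000 m = 8.24×10⁻³ Pa/m
Geostrophic balance (pressure-gradient force = Coriolis force):
V_g = (1/(fρ)) |∂P/∂n| = 8.24×10⁻³ / (7.07×10⁻⁵ × 1.20) = 97.2 m/s
Converting: 97.2 m/s × 3.6 = 350 km/h

350 km/h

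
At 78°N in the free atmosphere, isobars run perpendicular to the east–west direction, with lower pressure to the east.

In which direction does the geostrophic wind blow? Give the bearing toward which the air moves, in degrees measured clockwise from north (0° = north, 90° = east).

180°

The pressure-gradient force points toward the east (bearing 090°).
Geostrophic balance: in the Northern Hemisphere the Coriolis force deflects motion to the right, so the geostrophic wind blows 90° to the right of the pressure-gradient force (low pressure on the left).
Rotating 090° by 90° clockwise gives 180° — the wind blows toward the south.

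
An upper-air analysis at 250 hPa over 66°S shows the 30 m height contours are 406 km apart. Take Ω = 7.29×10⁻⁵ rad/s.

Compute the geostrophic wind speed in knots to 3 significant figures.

10.6 knots

Coriolis parameter at 66°S:
f = 2Ω sin φ = 2 × 7.29×10⁻⁵ × sin 66° = 1.33×10⁻⁴ s⁻¹
Height gradient: |∂Z/∂n| = 30 m / 406000 m = 7.39×10⁻⁵
On a pressure surface, geostrophic balance gives V_g = (g/f)|∂Z/∂n|:
V_g = 9.81 × 7.39×10⁻⁵ / 1.33×10⁻⁴ = 5.44 m/s
Converting: 5.44 m/s × 1.944 = 10.6 knots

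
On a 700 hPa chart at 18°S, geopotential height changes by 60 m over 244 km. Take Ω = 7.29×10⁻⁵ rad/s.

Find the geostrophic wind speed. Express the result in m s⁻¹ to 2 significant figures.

Coriolis parameter at 18°S:
f = 2Ω sin φ = 2 × 7.29×10⁻⁵ × sin 18° = 4.51×10⁻⁵ s⁻¹
Height gradient: |∂Z/∂n| = 60 m / 244000 m = 2.46×10⁻⁴
On a pressure surface, geostrophic balance gives V_g = (g/f)|∂Z/∂n|:
V_g = 9.81 × 2.46×10⁻⁴ / 4.51×10⁻⁵ = 53.5 m/s

54 m s⁻¹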